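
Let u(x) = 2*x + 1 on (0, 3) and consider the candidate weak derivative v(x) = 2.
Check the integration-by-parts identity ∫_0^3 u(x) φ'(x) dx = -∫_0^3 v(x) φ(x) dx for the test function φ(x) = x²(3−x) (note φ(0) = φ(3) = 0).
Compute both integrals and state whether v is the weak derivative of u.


LHS = -27/2, RHS = -27/2. Yes, v = u' weakly.

u(x) = 2*x + 1, classical derivative u'(x) = 2.
φ(x) = x²(3−x), so φ'(x) = 3*x*(2 - x).
Note φ(0) = φ(3) = 0, so the boundary term u·φ vanishes.
LHS = ∫_0^3 u(x) φ'(x) dx = ∫_0^3 (-6*x^3 + 9*x^2 + 6*x) dx. Term by term:
  ∫_0^3 -6*x^3 dx = -243/2;  ∫_0^3 9*x^2 dx = 81;  ∫_0^3 6*x dx = 27.
Sum: -243/2 + 81 + 27 = -27/2.
So LHS = -27/2.
∫_0^3 v(x) φ(x) dx = ∫_0^3 (-2*x^3 + 6*x^2) dx. Term by term:
  ∫_0^3 -2*x^3 dx = -81/2;  ∫_0^3 6*x^2 dx = 54.
Sum: -81/2 + 54 = 27/2.
So RHS = -∫_0^3 v(x) φ(x) dx = -27/2.
LHS = RHS, so the identity holds for this test φ.
Moreover u is smooth here and v(x) = u'(x) = 2 pointwise, so the identity holds for every test function. Hence v is the weak derivative of u.


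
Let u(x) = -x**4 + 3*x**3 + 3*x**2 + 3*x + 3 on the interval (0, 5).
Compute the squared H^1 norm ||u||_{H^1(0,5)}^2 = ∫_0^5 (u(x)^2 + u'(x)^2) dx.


||u||_{H^1}^2 = 9573155/252

The H^1 norm (squared) on an interval (0, L) is
  ||u||_{H^1}^2 = ∫_0^L u(x)^2 dx + ∫_0^L u'(x)^2 dx.
Compute u'(x) = -4*x**3 + 9*x**2 + 6*x + 3.
Then u(x)^2 = x**8 - 6*x**7 + 3*x**6 + 12*x**5 + 21*x**4 + 36*x**3 + 27*x**2 + 18*x + 9 and u'(x)^2 = 16*x**6 - 72*x**5 + 33*x**4 + 84*x**3 + 90*x**2 + 36*x + 9.
Integrate each monomial from 0 to 5 using ∫_0^5 c·x^n dx = c·5^(n+1)/(n+1):
  ∫_0^5 u(x)^2 dx = ∫_0^5 (x^8 - 6*x^7 + 3*x^6 + 12*x^5 + 21*x^4 + 36*x^3 + 27*x^2 + 18*x + 9) dx. Term by term:
    ∫_0^5 x^8 dx = 1953125/9;  ∫_0^5 -6*x^7 dx = -1171875/4;  ∫_0^5 3*x^6 dx = 234375/7;
    ∫_0^5 12*x^5 dx = 31250;  ∫_0^5 21*x^4 dx = 13125;  ∫_0^5 36*x^3 dx = 5625;
    ∫_0^5 27*x^2 dx = 1125;  ∫_0^5 18*x dx = 225;  ∫_0^5 9 dx = 45.
  Sum: 1953125/9 − 1171875/4 + 234375/7 + 31250 + 13125 + 5625 + 1125 + 225 + 45 = 2248415/252.
  ∫_0^5 u'(x)^2 dx = ∫_0^5 (16*x^6 - 72*x^5 + 33*x^4 + 84*x^3 + 90*x^2 + 36*x + 9) dx. Term by term:
    ∫_0^5 16*x^6 dx = 1250000/7;  ∫_0^5 -72*x^5 dx = -187500;  ∫_0^5 33*x^4 dx = 20625;
    ∫_0^5 84*x^3 dx = 13125;  ∫_0^5 90*x^2 dx = 3750;  ∫_0^5 36*x dx = 450;
    ∫_0^5 9 dx = 45.
  Sum: 1250000/7 − 187500 + 20625 + 13125 + 3750 + 450 + 45 = 203465/7.
Adding: ||u||_{H^1}^2 = 2248415/252 + 203465/7 = 9573155/252.


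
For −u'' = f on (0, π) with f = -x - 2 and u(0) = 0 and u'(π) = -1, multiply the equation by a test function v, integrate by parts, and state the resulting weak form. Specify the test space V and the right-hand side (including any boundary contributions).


V = {v ∈ H^1(0, π) : v(0) = 0} (test functions vanish at x = 0 where u is specified); weak form: ∫_0^π u'v' dx = ∫_0^π (-x - 2) v dx − v(π) for all v ∈ V.

Multiply both sides by a test function v and integrate from 0 to π:
  ∫_0^π −u''(x) v(x) dx = ∫_0^π f(x) v(x) dx.
Integrate the LHS by parts once:
  ∫_0^π −u'' v dx = −[u'(x) v(x)]_0^π + ∫_0^π u'(x) v'(x) dx.
Thus ∫_0^π u'(x) v'(x) dx = ∫_0^π f(x) v(x) dx + [u'(x) v(x)]_0^π.
Choose V so that boundary terms are either known or forced to vanish.
Mixed BC: u(0) = 0 (Dirichlet) and u'(π) = -1 (Neumann). Define V = {v ∈ H^1(0, π) : v(0) = 0}. Then [u' v]_0^π = u'(π)·v(π) − u'(0)·0 = − v(π).
Weak formulation: find u (satisfying any essential BC) such that ∫_0^π u'(x) v'(x) dx = ∫_0^π f v dx − v(π) for all v ∈ V (Dirichlet at 0 absorbed into V; Neumann datum at x = π contributes the boundary term).
Substituting f(x) = -x - 2, the right-hand side is ∫_0^π (-x - 2) v dx − v(π).


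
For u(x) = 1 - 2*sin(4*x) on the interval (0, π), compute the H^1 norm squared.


||u||_{H^1(0,π)}^2 = 35*π

u'(x) = -8*cos(4*x).
Expand u² and (u')² and integrate term by term on (0, π), using: for integers n ≥ 1, ∫_0^π sin²(nx) dx = ∫_0^π cos²(nx) dx = π/2; for n ≠ n', ∫_0^π sin(nx)sin(n'x) dx = ∫_0^π cos(nx)cos(n'x) dx = 0; and by product-to-sum, ∫_0^π sin(nx)cos(n'x) dx = ½∫_0^π [sin((n+n')x) + sin((n−n')x)] dx, which is 0 when n+n' is even and 2n/(n²−n'²) when n+n' is odd (it need not vanish on (0, π)). For the constant mode: ∫_0^π 1 dx = π, ∫_0^π cos(nx) dx = 0, ∫_0^π sin(nx) dx = (1−(−1)^n)/n.
  u² squared terms: (1)²·∫1 dx = 1·π = π;  (-2)²·∫sin(4x)² dx = 4·π/2 = 2*π.
  u² cross terms: 2·(1)·(-2)·∫1·sin(4x) dx = -4·(0) = 0.
  So ∫_0^π u² dx = π + 2*π + 0 = 3*π.
  (u')² squared terms: (-8)²·∫cos(4x)² dx = 64·π/2 = 32*π.
  So ∫_0^π (u')² dx = 32*π.
||u||_{H^1}^2 = (3*π) + (32*π) = 35*π.


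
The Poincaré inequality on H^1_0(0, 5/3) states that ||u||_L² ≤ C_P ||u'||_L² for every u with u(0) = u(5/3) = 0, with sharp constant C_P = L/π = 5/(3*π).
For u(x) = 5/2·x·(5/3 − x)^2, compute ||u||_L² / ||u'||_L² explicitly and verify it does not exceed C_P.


||u||_L² / ||u'||_L² = 5*sqrt(14)/42 < C_P = 5/(3*π).

u(x) = 5/2·x·(5/3 − x)^2, so u'(x) = 15*x^2/2 - 50*x/3 + 125/18.
u(x) = 5/2·x·(5/3 − x)^2 vanishes at x = 0 and x = 5/3, so u ∈ H^1_0(0, 5/3). Differentiate via the product rule and integrate the resulting polynomials term by term.
  ∫_0^5/3 u² dx = ∫_0^5/3 (25*x^6/4 - 125*x^5/3 + 625*x^4/6 - 3125*x^3/27 + 15625*x^2/324) dx. Term by term:
    ∫_0^5/3 25*x^6/4 dx = 1953125/61236;  ∫_0^5/3 -125*x^5/3 dx = -1953125/13122;  ∫_0^5/3 625*x^4/6 dx = 390625/1458;
    ∫_0^5/3 -3125*x^3/27 dx = -1953125/8748;  ∫_0^5/3 15625*x^2/324 dx = 1953125/26244.
  Sum: 1953125/61236 − 1953125/13122 + 390625/1458 − 1953125/8748 + 1953125/26244 = 390625/183708.
  ∫_0^5/3 (u')² dx = ∫_0^5/3 (225*x^4/4 - 250*x^3 + 6875*x^2/18 - 6250*x/27 + 15625/324) dx. Term by term:
    ∫_0^5/3 225*x^4/4 dx = 15625/108;  ∫_0^5/3 -250*x^3 dx = -78125/162;  ∫_0^5/3 6875*x^2/18 dx = 859375/1458;
    ∫_0^5/3 -6250*x/27 dx = -78125/243;  ∫_0^5/3 15625/324 dx = 78125/972.
  Sum: 15625/108 − 78125/162 + 859375/1458 − 78125/243 + 78125/972 = 15625/1458.
∫_0^5/3 u² dx = 390625/183708, so ||u||_L² = 625*sqrt(7)/1134.
∫_0^5/3 (u')² dx = 15625/1458, so ||u'||_L² = 125*sqrt(2)/54.
Ratio ||u||_L² / ||u'||_L² = 5*sqrt(14)/42.
Sharp Poincaré constant on H^1_0(0, 5/3) is C_P = L/π = 5/(3*π), achieved by sin(3*π/5·x).
A polynomial bump cannot attain the sharp Poincaré constant (only the first sine eigenfunction does), so the ratio is strictly less than C_P, consistent with ||u||_L² ≤ C_P ||u'||_L².


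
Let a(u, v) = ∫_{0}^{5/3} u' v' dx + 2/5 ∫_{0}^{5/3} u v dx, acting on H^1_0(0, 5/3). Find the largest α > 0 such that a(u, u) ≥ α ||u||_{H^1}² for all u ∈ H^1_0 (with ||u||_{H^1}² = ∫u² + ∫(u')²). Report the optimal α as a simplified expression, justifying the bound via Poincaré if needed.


α = (10 + 9*π^2)/(25 + 9*π^2)

Coercivity of a(·,·) on H^1_0(0, 5/3) means a(u, u) ≥ α ||u||_{H^1}² for every u ∈ H^1_0.
The interval has length L = 5/3, and Poincaré/coercivity depend only on L. Here a(u, u) = ∫(u')² + (2/5)·∫u².
Here 0 < c = 2/5 < 1. The condition a(u,u) ≥ α||u||_{H^1}² reads (1−α)∫(u')² ≥ (α−c)∫u². Any admissible α is ≤ 1 (rapidly oscillating u have ∫u²/∫(u')² → 0), and α = 1 would force 0 ≥ (1−c)∫u², impossible since c < 1; so 1−α > 0. By the sharp Poincaré inequality on H^1_0 of an interval of length L, ∫(u')² ≥ (π/L)²∫u² with equality for the first sine mode sin(π(x−x₀)/L) (x₀ the left endpoint), so the inequality holds for all u iff (1−α)(π/L)² ≥ α − c, i.e. α ≤ ((π/L)² + c)/((π/L)² + 1) = (1 + c(L/π)²)/(1 + (L/π)²). With (π/L)² = 9*π^2/25 and c = 2/5, the largest admissible constant is α = ((π/L)² + c)/((π/L)² + 1).
Simplifying, α = (10 + 9*π^2)/(25 + 9*π^2).


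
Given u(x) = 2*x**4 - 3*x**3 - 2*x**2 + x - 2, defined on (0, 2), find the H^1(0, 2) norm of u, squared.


||u||_{H^1}^2 = 31582/315

The H^1 norm (squared) on an interval (0, L) is
  ||u||_{H^1}^2 = ∫_0^L u(x)^2 dx + ∫_0^L u'(x)^2 dx.
Compute u'(x) = 8*x**3 - 9*x**2 - 4*x + 1.
Then u(x)^2 = 4*x**8 - 12*x**7 + x**6 + 16*x**5 - 10*x**4 + 8*x**3 + 9*x**2 - 4*x + 4 and u'(x)^2 = 64*x**6 - 144*x**5 + 17*x**4 + 88*x**3 - 2*x**2 - 8*x + 1.
Integrate each monomial from 0 to 2 using ∫_0^2 c·x^n dx = c·2^(n+1)/(n+1):
  ∫_0^2 u(x)^2 dx = ∫_0^2 (4*x^8 - 12*x^7 + x^6 + 16*x^5 - 10*x^4 + 8*x^3 + 9*x^2 - 4*x + 4) dx. Term by term:
    ∫_0^2 4*x^8 dx = 2048/9;  ∫_0^2 -12*x^7 dx = -384;  ∫_0^2 x^6 dx = 128/7;
    ∫_0^2 16*x^5 dx = 512/3;  ∫_0^2 -10*x^4 dx = -64;  ∫_0^2 8*x^3 dx = 32;
    ∫_0^2 9*x^2 dx = 24;  ∫_0^2 -4*x dx = -8;  ∫_0^2 4 dx = 8.
  Sum: 2048/9 − 384 + 128/7 + 512/3 − 64 + 32 + 24 − 8 + 8 = 1544/63.
  ∫_0^2 u'(x)^2 dx = ∫_0^2 (64*x^6 - 144*x^5 + 17*x^4 + 88*x^3 - 2*x^2 - 8*x + 1) dx. Term by term:
    ∫_0^2 64*x^6 dx = 8192/7;  ∫_0^2 -144*x^5 dx = -1536;  ∫_0^2 17*x^4 dx = 544/5;
    ∫_0^2 88*x^3 dx = 352;  ∫_0^2 -2*x^2 dx = -16/3;  ∫_0^2 -8*x dx = -16;
    ∫_0^2 1 dx = 2.
  Sum: 8192/7 − 1536 + 544/5 + 352 − 16/3 − 16 + 2 = 7954/105.
Adding: ||u||_{H^1}^2 = 1544/63 + 7954/105 = 31582/315.


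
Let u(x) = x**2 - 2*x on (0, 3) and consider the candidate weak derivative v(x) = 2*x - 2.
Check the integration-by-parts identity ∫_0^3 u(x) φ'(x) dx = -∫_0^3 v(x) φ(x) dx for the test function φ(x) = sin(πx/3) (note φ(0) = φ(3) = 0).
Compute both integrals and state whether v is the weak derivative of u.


LHS = -6/π, RHS = -6/π. Yes, v = u' weakly.

u(x) = x**2 - 2*x, classical derivative u'(x) = 2*x - 2.
φ(x) = sin(πx/3), so φ'(x) = π*cos(π*x/3)/3.
Note φ(0) = φ(3) = 0, so the boundary term u·φ vanishes.
LHS = ∫_0^3 u(x) φ'(x) dx = ∫_0^3 (π*x^2*cos(π*x/3)/3 - 2*π*x*cos(π*x/3)/3) dx. Term by term:
  ∫_0^3 -2*π*x*cos(π*x/3)/3 dx = 12/π;  ∫_0^3 π*x^2*cos(π*x/3)/3 dx = -18/π.
Sum: 12/π − 18/π = -6/π.
So LHS = -6/π.
∫_0^3 v(x) φ(x) dx = ∫_0^3 (2*x*sin(π*x/3) - 2*sin(π*x/3)) dx. Term by term:
  ∫_0^3 -2*sin(π*x/3) dx = -12/π;  ∫_0^3 2*x*sin(π*x/3) dx = 18/π.
Sum: -12/π + 18/π = 6/π.
So RHS = -∫_0^3 v(x) φ(x) dx = -6/π.
LHS = RHS, so the identity holds for this test φ.
Moreover u is smooth here and v(x) = u'(x) = 2*x - 2 pointwise, so the identity holds for every test function. Hence v is the weak derivative of u.


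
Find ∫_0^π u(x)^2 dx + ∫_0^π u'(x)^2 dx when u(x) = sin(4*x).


||u||_{H^1(0,π)}^2 = 17*π/2

u'(x) = 4*cos(4*x).
Expand u² and (u')² and integrate term by term on (0, π), using: for integers n ≥ 1, ∫_0^π sin²(nx) dx = ∫_0^π cos²(nx) dx = π/2; for n ≠ n', ∫_0^π sin(nx)sin(n'x) dx = ∫_0^π cos(nx)cos(n'x) dx = 0; and by product-to-sum, ∫_0^π sin(nx)cos(n'x) dx = ½∫_0^π [sin((n+n')x) + sin((n−n')x)] dx, which is 0 when n+n' is even and 2n/(n²−n'²) when n+n' is odd (it need not vanish on (0, π)).
  u² squared terms: (1)²·∫sin(4x)² dx = 1·π/2 = π/2.
  So ∫_0^π u² dx = π/2.
  (u')² squared terms: (4)²·∫cos(4x)² dx = 16·π/2 = 8*π.
  So ∫_0^π (u')² dx = 8*π.
||u||_{H^1}^2 = (π/2) + (8*π) = 17*π/2.


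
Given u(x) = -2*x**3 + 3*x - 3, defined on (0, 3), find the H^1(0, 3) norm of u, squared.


||u||_{H^1}^2 = 83619/35

The H^1 norm (squared) on an interval (0, L) is
  ||u||_{H^1}^2 = ∫_0^L u(x)^2 dx + ∫_0^L u'(x)^2 dx.
Compute u'(x) = 3 - 6*x**2.
Then u(x)^2 = 4*x**6 - 12*x**4 + 12*x**3 + 9*x**2 - 18*x + 9 and u'(x)^2 = 36*x**4 - 36*x**2 + 9.
Integrate each monomial from 0 to 3 using ∫_0^3 c·x^n dx = c·3^(n+1)/(n+1):
  ∫_0^3 u(x)^2 dx = ∫_0^3 (4*x^6 - 12*x^4 + 12*x^3 + 9*x^2 - 18*x + 9) dx. Term by term:
    ∫_0^3 4*x^6 dx = 8748/7;  ∫_0^3 -12*x^4 dx = -2916/5;  ∫_0^3 12*x^3 dx = 243;
    ∫_0^3 9*x^2 dx = 81;  ∫_0^3 -18*x dx = -81;  ∫_0^3 9 dx = 27.
  Sum: 8748/7 − 2916/5 + 243 + 81 − 81 + 27 = 32778/35.
  ∫_0^3 u'(x)^2 dx = ∫_0^3 (36*x^4 - 36*x^2 + 9) dx. Term by term:
    ∫_0^3 36*x^4 dx = 8748/5;  ∫_0^3 -36*x^2 dx = -324;  ∫_0^3 9 dx = 27.
  Sum: 8748/5 − 324 + 27 = 7263/5.
Adding: ||u||_{H^1}^2 = 32778/35 + 7263/5 = 83619/35.


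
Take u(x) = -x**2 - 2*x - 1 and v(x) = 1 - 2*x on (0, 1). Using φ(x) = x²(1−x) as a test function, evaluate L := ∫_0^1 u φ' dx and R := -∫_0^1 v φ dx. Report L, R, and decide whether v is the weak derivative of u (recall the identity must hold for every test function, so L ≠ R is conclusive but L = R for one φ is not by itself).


LHS = 4/15, RHS = 1/60. No, v is not the weak derivative of u.

u(x) = -x**2 - 2*x - 1, classical derivative u'(x) = -2*x - 2.
φ(x) = x²(1−x), so φ'(x) = x*(2 - 3*x).
Note φ(0) = φ(1) = 0, so the boundary term u·φ vanishes.
LHS = ∫_0^1 u(x) φ'(x) dx = ∫_0^1 (3*x^4 + 4*x^3 - x^2 - 2*x) dx. Term by term:
  ∫_0^1 3*x^4 dx = 3/5;  ∫_0^1 4*x^3 dx = 1;  ∫_0^1 -x^2 dx = -1/3;
  ∫_0^1 -2*x dx = -1.
Sum: 3/5 + 1 − 1/3 − 1 = 4/15.
So LHS = 4/15.
∫_0^1 v(x) φ(x) dx = ∫_0^1 (2*x^4 - 3*x^3 + x^2) dx. Term by term:
  ∫_0^1 2*x^4 dx = 2/5;  ∫_0^1 -3*x^3 dx = -3/4;  ∫_0^1 x^2 dx = 1/3.
Sum: 2/5 − 3/4 + 1/3 = -1/60.
So RHS = -∫_0^1 v(x) φ(x) dx = 1/60.
LHS − RHS = 1/4 ≠ 0, so the identity fails.
(For a valid weak derivative the identity must hold for EVERY test function, in particular this one. The failure shows v is NOT the weak derivative of u.)
Correct weak derivative would be u'(x) = -2*x - 2.


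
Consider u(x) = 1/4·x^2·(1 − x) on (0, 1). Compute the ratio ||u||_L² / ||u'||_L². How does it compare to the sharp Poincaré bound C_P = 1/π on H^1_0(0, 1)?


||u||_L² / ||u'||_L² = sqrt(14)/14 < C_P = 1/π.

u(x) = 1/4·x^2·(1 − x), so u'(x) = x*(2 - 3*x)/4.
u(x) = 1/4·x^2·(1 − x) vanishes at x = 0 and x = 1, so u ∈ H^1_0(0, 1). Differentiate via the product rule and integrate the resulting polynomials term by term.
  ∫_0^1 u² dx = ∫_0^1 (x^6/16 - x^5/8 + x^4/16) dx. Term by term:
    ∫_0^1 x^6/16 dx = 1/112;  ∫_0^1 -x^5/8 dx = -1/48;  ∫_0^1 x^4/16 dx = 1/80.
  Sum: 1/112 − 1/48 + 1/80 = 1/1680.
  ∫_0^1 (u')² dx = ∫_0^1 (9*x^4/16 - 3*x^3/4 + x^2/4) dx. Term by term:
    ∫_0^1 9*x^4/16 dx = 9/80;  ∫_0^1 -3*x^3/4 dx = -3/16;  ∫_0^1 x^2/4 dx = 1/12.
  Sum: 9/80 − 3/16 + 1/12 = 1/120.
∫_0^1 u² dx = 1/1680, so ||u||_L² = sqrt(105)/420.
∫_0^1 (u')² dx = 1/120, so ||u'||_L² = sqrt(30)/60.
Ratio ||u||_L² / ||u'||_L² = sqrt(14)/14.
Sharp Poincaré constant on H^1_0(0, 1) is C_P = L/π = 1/π, achieved by sin(π·x).
A polynomial bump cannot attain the sharp Poincaré constant (only the first sine eigenfunction does), so the ratio is strictly less than C_P, consistent with ||u||_L² ≤ C_P ||u'||_L².


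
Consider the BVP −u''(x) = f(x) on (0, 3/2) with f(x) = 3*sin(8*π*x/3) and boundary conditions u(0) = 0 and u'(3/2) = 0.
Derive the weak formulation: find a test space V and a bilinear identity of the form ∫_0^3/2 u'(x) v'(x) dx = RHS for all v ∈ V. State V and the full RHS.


V = {v ∈ H^1(0, 3/2) : v(0) = 0} (test functions vanish at x = 0 where u is specified); weak form: ∫_0^3/2 u'v' dx = ∫_0^3/2 (3*sin(8*π*x/3)) v dx for all v ∈ V.

Multiply both sides by a test function v and integrate from 0 to 3/2:
  ∫_0^3/2 −u''(x) v(x) dx = ∫_0^3/2 f(x) v(x) dx.
Integrate the LHS by parts once:
  ∫_0^3/2 −u'' v dx = −[u'(x) v(x)]_0^3/2 + ∫_0^3/2 u'(x) v'(x) dx.
Thus ∫_0^3/2 u'(x) v'(x) dx = ∫_0^3/2 f(x) v(x) dx + [u'(x) v(x)]_0^3/2.
Choose V so that boundary terms are either known or forced to vanish.
Mixed BC: u(0) = 0 (Dirichlet) and u'(3/2) = 0 (Neumann). Define V = {v ∈ H^1(0, 3/2) : v(0) = 0}. Then [u' v]_0^3/2 = u'(3/2)·v(3/2) − u'(0)·0 = 0.
Weak formulation: find u (satisfying any essential BC) such that ∫_0^3/2 u'(x) v'(x) dx = ∫_0^3/2 f v dx for all v ∈ V (Dirichlet at 0 absorbed into V; the Neumann datum at x = 3/2 is zero, so no boundary term remains).
Substituting f(x) = 3*sin(8*π*x/3), the right-hand side is ∫_0^3/2 (3*sin(8*π*x/3)) v dx.


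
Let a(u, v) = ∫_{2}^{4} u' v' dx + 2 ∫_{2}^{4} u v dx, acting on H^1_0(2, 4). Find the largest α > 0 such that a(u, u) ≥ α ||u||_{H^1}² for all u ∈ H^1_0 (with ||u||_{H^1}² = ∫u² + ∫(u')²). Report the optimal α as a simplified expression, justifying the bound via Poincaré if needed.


α = 1

Coercivity of a(·,·) on H^1_0(2, 4) means a(u, u) ≥ α ||u||_{H^1}² for every u ∈ H^1_0.
The interval has length L = 2, and Poincaré/coercivity depend only on L. Here a(u, u) = ∫(u')² + (2)·∫u².
Here c = 2 ≥ 1, so a(u,u) = ∫(u')² + c∫u² ≥ ∫(u')² + ∫u² = ||u||_{H^1}², i.e. α = 1 works. No larger α is possible: a(u,u) ≥ α||u||_{H^1}² means (1−α)∫(u')² ≥ (α−c)∫u², and for the modes u_n = sin(nπ(x−x₀)/L) (x₀ the left endpoint) one has ∫u_n²/∫(u_n')² = (L/(nπ))² → 0, so a(u_n,u_n)/||u_n||_{H^1}² → 1. Hence the optimal constant is α = 1.
Therefore α = 1.


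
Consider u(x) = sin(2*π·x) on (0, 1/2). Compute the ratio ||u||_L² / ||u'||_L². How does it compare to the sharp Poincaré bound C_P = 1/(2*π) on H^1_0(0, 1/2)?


||u||_L² / ||u'||_L² = 1/(2*π) = C_P.

u(x) = sin(2*π·x), so u'(x) = 2*π*cos(2*π*x).
Writing u(x) = A·sin(kπx/L) with A = 1 and k = 1, use ∫_0^L sin²(kπx/L) dx = L/2 and ∫_0^L cos²(kπx/L) dx = L/2.
u² = 1·sin²(2*π·x) and (u')² = 4*π^2·cos²(2*π·x), and each of sin², cos² integrates to L/2 = 1/4 over (0, 1/2).
∫_0^1/2 u² dx = 1/4, so ||u||_L² = 1/2.
∫_0^1/2 (u')² dx = π^2, so ||u'||_L² = π.
Ratio ||u||_L² / ||u'||_L² = 1/(2*π).
Sharp Poincaré constant on H^1_0(0, 1/2) is C_P = L/π = 1/(2*π), achieved by sin(2*π·x).
This is the k = 1 eigenfunction (up to amplitude), so the ratio equals the sharp Poincaré constant exactly.


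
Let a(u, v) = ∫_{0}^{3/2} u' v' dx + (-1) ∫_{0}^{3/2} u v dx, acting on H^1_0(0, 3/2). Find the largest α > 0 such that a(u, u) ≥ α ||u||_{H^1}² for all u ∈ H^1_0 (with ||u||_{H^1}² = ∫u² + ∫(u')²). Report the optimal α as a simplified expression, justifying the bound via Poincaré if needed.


α = (-9 + 4*π^2)/(9 + 4*π^2)

Coercivity of a(·,·) on H^1_0(0, 3/2) means a(u, u) ≥ α ||u||_{H^1}² for every u ∈ H^1_0.
The interval has length L = 3/2, and Poincaré/coercivity depend only on L. Here a(u, u) = ∫(u')² + (-1)·∫u².
Here c = -1 < 0 with |c| < (π/L)² = 4*π^2/9, so coercivity still holds. The condition a(u,u) ≥ α||u||_{H^1}² reads (1−α)∫(u')² ≥ (α−c)∫u². Any admissible α is ≤ 1 (rapidly oscillating u have ∫u²/∫(u')² → 0), and α = 1 would force 0 ≥ (1−c)∫u², impossible since c < 1; so 1−α > 0. By the sharp Poincaré inequality on H^1_0 of an interval of length L, ∫(u')² ≥ (π/L)²∫u² with equality for the first sine mode sin(π(x−x₀)/L) (x₀ the left endpoint), so the inequality holds for all u iff (1−α)(π/L)² ≥ α − c, i.e. α ≤ ((π/L)² + c)/((π/L)² + 1) = (1 + c(L/π)²)/(1 + (L/π)²). (Direct route, valid since c ≤ 0: Poincaré gives c∫u² ≥ c(L/π)²∫(u')², so a(u,u) ≥ (1 + c(L/π)²)∫(u')², while ||u||_{H^1}² ≤ (1 + (L/π)²)∫(u')²; dividing yields the same α.) With (π/L)² = 4*π^2/9 and c = -1, the largest admissible constant is α = ((π/L)² + c)/((π/L)² + 1).
Simplifying, α = (-9 + 4*π^2)/(9 + 4*π^2).


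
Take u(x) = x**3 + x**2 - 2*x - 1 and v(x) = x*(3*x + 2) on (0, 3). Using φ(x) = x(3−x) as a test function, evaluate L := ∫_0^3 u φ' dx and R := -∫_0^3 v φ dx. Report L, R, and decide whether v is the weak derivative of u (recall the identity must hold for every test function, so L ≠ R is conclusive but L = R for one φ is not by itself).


LHS = -819/20, RHS = -999/20. No, v is not the weak derivative of u.

u(x) = x**3 + x**2 - 2*x - 1, classical derivative u'(x) = 3*x**2 + 2*x - 2.
φ(x) = x(3−x), so φ'(x) = 3 - 2*x.
Note φ(0) = φ(3) = 0, so the boundary term u·φ vanishes.
LHS = ∫_0^3 u(x) φ'(x) dx = ∫_0^3 (-2*x^4 + x^3 + 7*x^2 - 4*x - 3) dx. Term by term:
  ∫_0^3 -2*x^4 dx = -486/5;  ∫_0^3 x^3 dx = 81/4;  ∫_0^3 7*x^2 dx = 63;
  ∫_0^3 -4*x dx = -18;  ∫_0^3 -3 dx = -9.
Sum: -486/5 + 81/4 + 63 − 18 − 9 = -819/20.
So LHS = -819/20.
∫_0^3 v(x) φ(x) dx = ∫_0^3 (-3*x^4 + 7*x^3 + 6*x^2) dx. Term by term:
  ∫_0^3 -3*x^4 dx = -729/5;  ∫_0^3 7*x^3 dx = 567/4;  ∫_0^3 6*x^2 dx = 54.
Sum: -729/5 + 567/4 + 54 = 999/20.
So RHS = -∫_0^3 v(x) φ(x) dx = -999/20.
LHS − RHS = 9 ≠ 0, so the identity fails.
(For a valid weak derivative the identity must hold for EVERY test function, in particular this one. The failure shows v is NOT the weak derivative of u.)
Correct weak derivative would be u'(x) = 3*x**2 + 2*x - 2.


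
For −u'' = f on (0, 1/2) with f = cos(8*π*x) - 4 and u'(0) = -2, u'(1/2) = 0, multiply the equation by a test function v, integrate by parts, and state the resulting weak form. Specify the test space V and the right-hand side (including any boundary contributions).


V = H^1(0, 1/2) (v unrestricted at boundary; u is determined up to an additive constant); weak form: ∫_0^1/2 u'v' dx = ∫_0^1/2 (cos(8*π*x) - 4) v dx + 2·v(0) for all v ∈ V.

Multiply both sides by a test function v and integrate from 0 to 1/2:
  ∫_0^1/2 −u''(x) v(x) dx = ∫_0^1/2 f(x) v(x) dx.
Integrate the LHS by parts once:
  ∫_0^1/2 −u'' v dx = −[u'(x) v(x)]_0^1/2 + ∫_0^1/2 u'(x) v'(x) dx.
Thus ∫_0^1/2 u'(x) v'(x) dx = ∫_0^1/2 f(x) v(x) dx + [u'(x) v(x)]_0^1/2.
Choose V so that boundary terms are either known or forced to vanish.
u has inhomogeneous Neumann u'(0) = -2, u'(1/2) = 0. [u' v]_0^1/2 = (0)·v(1/2) − (-2)·v(0) = 2·v(0). Take V = H^1(0, 1/2); boundary term becomes part of RHS.
Weak formulation: find u (satisfying any essential BC) such that ∫_0^1/2 u'(x) v'(x) dx = ∫_0^1/2 f v dx + 2·v(0) for all v ∈ V (Neumann data are natural BCs: they enter the RHS as boundary terms).
Substituting f(x) = cos(8*π*x) - 4, the right-hand side is ∫_0^1/2 (cos(8*π*x) - 4) v dx + 2·v(0).
Compatibility check (pure Neumann): taking v ≡ 1 ∈ V gives 0 = ∫_0^1/2 f dx + (0) − (-2), i.e. ∫_0^1/2 f dx must equal u'(0) − u'(1/2) = -2. Indeed ∫_0^1/2 (cos(8*π*x) - 4) dx = -2, so the data are compatible. The solution is then unique only up to an additive constant (fix it e.g. by requiring ∫_0^1/2 u dx = 0).


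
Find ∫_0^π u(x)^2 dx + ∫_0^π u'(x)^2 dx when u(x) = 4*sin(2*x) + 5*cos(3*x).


||u||_{H^1(0,π)}^2 = -320 + 165*π

u'(x) = -15*sin(3*x) + 8*cos(2*x).
Expand u² and (u')² and integrate term by term on (0, π), using: for integers n ≥ 1, ∫_0^π sin²(nx) dx = ∫_0^π cos²(nx) dx = π/2; for n ≠ n', ∫_0^π sin(nx)sin(n'x) dx = ∫_0^π cos(nx)cos(n'x) dx = 0; and by product-to-sum, ∫_0^π sin(nx)cos(n'x) dx = ½∫_0^π [sin((n+n')x) + sin((n−n')x)] dx, which is 0 when n+n' is even and 2n/(n²−n'²) when n+n' is odd (it need not vanish on (0, π)).
  u² squared terms: (4)²·∫sin(2x)² dx = 16·π/2 = 8*π;  (5)²·∫cos(3x)² dx = 25·π/2 = 25*π/2.
  u² cross terms: 2·(4)·(5)·∫sin(2x)·cos(3x) dx = 40·(-4/5) = -32.
  So ∫_0^π u² dx = 8*π + 25*π/2 − 32 = -32 + 41*π/2.
  (u')² squared terms: (-15)²·∫sin(3x)² dx = 225·π/2 = 225*π/2;  (8)²·∫cos(2x)² dx = 64·π/2 = 32*π.
  (u')² cross terms: 2·(-15)·(8)·∫sin(3x)·cos(2x) dx = -240·(6/5) = -288.
  So ∫_0^π (u')² dx = 225*π/2 + 32*π − 288 = -288 + 289*π/2.
||u||_{H^1}^2 = (-32 + 41*π/2) + (-288 + 289*π/2) = -320 + 165*π.


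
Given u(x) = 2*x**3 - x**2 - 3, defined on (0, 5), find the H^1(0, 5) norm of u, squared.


||u||_{H^1}^2 = 365315/7

The H^1 norm (squared) on an interval (0, L) is
  ||u||_{H^1}^2 = ∫_0^L u(x)^2 dx + ∫_0^L u'(x)^2 dx.
Compute u'(x) = 6*x**2 - 2*x.
Then u(x)^2 = 4*x**6 - 4*x**5 + x**4 - 12*x**3 + 6*x**2 + 9 and u'(x)^2 = 36*x**4 - 24*x**3 + 4*x**2.
Integrate each monomial from 0 to 5 using ∫_0^5 c·x^n dx = c·5^(n+1)/(n+1):
  ∫_0^5 u(x)^2 dx = ∫_0^5 (4*x^6 - 4*x^5 + x^4 - 12*x^3 + 6*x^2 + 9) dx. Term by term:
    ∫_0^5 4*x^6 dx = 312500/7;  ∫_0^5 -4*x^5 dx = -31250/3;  ∫_0^5 x^4 dx = 625;
    ∫_0^5 -12*x^3 dx = -1875;  ∫_0^5 6*x^2 dx = 250;  ∫_0^5 9 dx = 45.
  Sum: 312500/7 − 31250/3 + 625 − 1875 + 250 + 45 = 698695/21.
  ∫_0^5 u'(x)^2 dx = ∫_0^5 (36*x^4 - 24*x^3 + 4*x^2) dx. Term by term:
    ∫_0^5 36*x^4 dx = 22500;  ∫_0^5 -24*x^3 dx = -3750;  ∫_0^5 4*x^2 dx = 500/3.
  Sum: 22500 − 3750 + 500/3 = 56750/3.
Adding: ||u||_{H^1}^2 = 698695/21 + 56750/3 = 365315/7.


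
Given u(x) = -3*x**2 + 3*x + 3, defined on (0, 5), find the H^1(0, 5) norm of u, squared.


||u||_{H^1}^2 = 7605/2

The H^1 norm (squared) on an interval (0, L) is
  ||u||_{H^1}^2 = ∫_0^L u(x)^2 dx + ∫_0^L u'(x)^2 dx.
Compute u'(x) = 3 - 6*x.
Then u(x)^2 = 9*x**4 - 18*x**3 - 9*x**2 + 18*x + 9 and u'(x)^2 = 36*x**2 - 36*x + 9.
Integrate each monomial from 0 to 5 using ∫_0^5 c·x^n dx = c·5^(n+1)/(n+1):
  ∫_0^5 u(x)^2 dx = ∫_0^5 (9*x^4 - 18*x^3 - 9*x^2 + 18*x + 9) dx. Term by term:
    ∫_0^5 9*x^4 dx = 5625;  ∫_0^5 -18*x^3 dx = -5625/2;  ∫_0^5 -9*x^2 dx = -375;
    ∫_0^5 18*x dx = 225;  ∫_0^5 9 dx = 45.
  Sum: 5625 − 5625/2 − 375 + 225 + 45 = 5415/2.
  ∫_0^5 u'(x)^2 dx = ∫_0^5 (36*x^2 - 36*x + 9) dx. Term by term:
    ∫_0^5 36*x^2 dx = 1500;  ∫_0^5 -36*x dx = -450;  ∫_0^5 9 dx = 45.
  Sum: 1500 − 450 + 45 = 1095.
Adding: ||u||_{H^1}^2 = 5415/2 + 1095 = 7605/2.


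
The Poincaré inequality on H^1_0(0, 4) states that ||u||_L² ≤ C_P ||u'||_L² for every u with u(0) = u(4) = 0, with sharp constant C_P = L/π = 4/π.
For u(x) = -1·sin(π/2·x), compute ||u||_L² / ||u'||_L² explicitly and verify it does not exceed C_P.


||u||_L² / ||u'||_L² = 2/π < C_P = 4/π.

u(x) = -1·sin(π/2·x), so u'(x) = -π*cos(π*x/2)/2.
Writing u(x) = A·sin(kπx/L) with A = -1 and k = 2, use ∫_0^L sin²(kπx/L) dx = L/2 and ∫_0^L cos²(kπx/L) dx = L/2.
u² = 1·sin²(π/2·x) and (u')² = π^2/4·cos²(π/2·x), and each of sin², cos² integrates to L/2 = 2 over (0, 4).
∫_0^4 u² dx = 2, so ||u||_L² = sqrt(2).
∫_0^4 (u')² dx = π^2/2, so ||u'||_L² = sqrt(2)*π/2.
Ratio ||u||_L² / ||u'||_L² = 2/π.
Sharp Poincaré constant on H^1_0(0, 4) is C_P = L/π = 4/π, achieved by sin(π/4·x).
This is the k = 2 harmonic; the ratio L/(kπ) is strictly less than C_P = L/π, consistent with the sharp inequality ||u||_L² ≤ C_P ||u'||_L².


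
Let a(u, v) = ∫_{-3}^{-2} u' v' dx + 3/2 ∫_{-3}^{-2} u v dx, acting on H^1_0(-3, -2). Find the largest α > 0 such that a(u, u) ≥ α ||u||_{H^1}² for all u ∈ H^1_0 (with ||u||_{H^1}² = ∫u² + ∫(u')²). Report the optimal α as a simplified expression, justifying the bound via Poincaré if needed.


α = 1

Coercivity of a(·,·) on H^1_0(-3, -2) means a(u, u) ≥ α ||u||_{H^1}² for every u ∈ H^1_0.
The interval has length L = 1, and Poincaré/coercivity depend only on L. Here a(u, u) = ∫(u')² + (3/2)·∫u².
Here c = 3/2 ≥ 1, so a(u,u) = ∫(u')² + c∫u² ≥ ∫(u')² + ∫u² = ||u||_{H^1}², i.e. α = 1 works. No larger α is possible: a(u,u) ≥ α||u||_{H^1}² means (1−α)∫(u')² ≥ (α−c)∫u², and for the modes u_n = sin(nπ(x−x₀)/L) (x₀ the left endpoint) one has ∫u_n²/∫(u_n')² = (L/(nπ))² → 0, so a(u_n,u_n)/||u_n||_{H^1}² → 1. Hence the optimal constant is α = 1.
Therefore α = 1.


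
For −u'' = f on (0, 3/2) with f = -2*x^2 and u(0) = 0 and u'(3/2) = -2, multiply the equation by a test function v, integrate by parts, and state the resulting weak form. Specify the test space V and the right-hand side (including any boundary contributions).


V = {v ∈ H^1(0, 3/2) : v(0) = 0} (test functions vanish at x = 0 where u is specified); weak form: ∫_0^3/2 u'v' dx = ∫_0^3/2 (-2*x^2) v dx − 2·v(3/2) for all v ∈ V.

Multiply both sides by a test function v and integrate from 0 to 3/2:
  ∫_0^3/2 −u''(x) v(x) dx = ∫_0^3/2 f(x) v(x) dx.
Integrate the LHS by parts once:
  ∫_0^3/2 −u'' v dx = −[u'(x) v(x)]_0^3/2 + ∫_0^3/2 u'(x) v'(x) dx.
Thus ∫_0^3/2 u'(x) v'(x) dx = ∫_0^3/2 f(x) v(x) dx + [u'(x) v(x)]_0^3/2.
Choose V so that boundary terms are either known or forced to vanish.
Mixed BC: u(0) = 0 (Dirichlet) and u'(3/2) = -2 (Neumann). Define V = {v ∈ H^1(0, 3/2) : v(0) = 0}. Then [u' v]_0^3/2 = u'(3/2)·v(3/2) − u'(0)·0 = − 2·v(3/2).
Weak formulation: find u (satisfying any essential BC) such that ∫_0^3/2 u'(x) v'(x) dx = ∫_0^3/2 f v dx − 2·v(3/2) for all v ∈ V (Dirichlet at 0 absorbed into V; Neumann datum at x = 3/2 contributes the boundary term).
Substituting f(x) = -2*x^2, the right-hand side is ∫_0^3/2 (-2*x^2) v dx − 2·v(3/2).


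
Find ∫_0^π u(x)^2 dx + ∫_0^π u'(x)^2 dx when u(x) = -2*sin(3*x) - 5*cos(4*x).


||u||_{H^1(0,π)}^2 = -2040/7 + 465*π/2

u'(x) = 20*sin(4*x) - 6*cos(3*x).
Expand u² and (u')² and integrate term by term on (0, π), using: for integers n ≥ 1, ∫_0^π sin²(nx) dx = ∫_0^π cos²(nx) dx = π/2; for n ≠ n', ∫_0^π sin(nx)sin(n'x) dx = ∫_0^π cos(nx)cos(n'x) dx = 0; and by product-to-sum, ∫_0^π sin(nx)cos(n'x) dx = ½∫_0^π [sin((n+n')x) + sin((n−n')x)] dx, which is 0 when n+n' is even and 2n/(n²−n'²) when n+n' is odd (it need not vanish on (0, π)).
  u² squared terms: (-5)²·∫cos(4x)² dx = 25·π/2 = 25*π/2;  (-2)²·∫sin(3x)² dx = 4·π/2 = 2*π.
  u² cross terms: 2·(-5)·(-2)·∫cos(4x)·sin(3x) dx = 20·(-6/7) = -120/7.
  So ∫_0^π u² dx = 25*π/2 + 2*π − 120/7 = -120/7 + 29*π/2.
  (u')² squared terms: (-6)²·∫cos(3x)² dx = 36·π/2 = 18*π;  (20)²·∫sin(4x)² dx = 400·π/2 = 200*π.
  (u')² cross terms: 2·(-6)·(20)·∫cos(3x)·sin(4x) dx = -240·(8/7) = -1920/7.
  So ∫_0^π (u')² dx = 18*π + 200*π − 1920/7 = -1920/7 + 218*π.
||u||_{H^1}^2 = (-120/7 + 29*π/2) + (-1920/7 + 218*π) = -2040/7 + 465*π/2.


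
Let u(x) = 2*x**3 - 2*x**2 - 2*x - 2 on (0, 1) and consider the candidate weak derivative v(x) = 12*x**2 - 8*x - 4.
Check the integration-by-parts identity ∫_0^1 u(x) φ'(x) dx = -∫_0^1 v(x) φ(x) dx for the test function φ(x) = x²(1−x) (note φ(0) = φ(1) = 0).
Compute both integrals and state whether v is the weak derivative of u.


LHS = 1/6, RHS = 1/3. No, v is not the weak derivative of u.

u(x) = 2*x**3 - 2*x**2 - 2*x - 2, classical derivative u'(x) = 6*x**2 - 4*x - 2.
φ(x) = x²(1−x), so φ'(x) = x*(2 - 3*x).
Note φ(0) = φ(1) = 0, so the boundary term u·φ vanishes.
LHS = ∫_0^1 u(x) φ'(x) dx = ∫_0^1 (-6*x^5 + 10*x^4 + 2*x^3 + 2*x^2 - 4*x) dx. Term by term:
  ∫_0^1 -6*x^5 dx = -1;  ∫_0^1 10*x^4 dx = 2;  ∫_0^1 2*x^3 dx = 1/2;
  ∫_0^1 2*x^2 dx = 2/3;  ∫_0^1 -4*x dx = -2.
Sum: -1 + 2 + 1/2 + 2/3 − 2 = 1/6.
So LHS = 1/6.
∫_0^1 v(x) φ(x) dx = ∫_0^1 (-12*x^5 + 20*x^4 - 4*x^3 - 4*x^2) dx. Term by term:
  ∫_0^1 -12*x^5 dx = -2;  ∫_0^1 20*x^4 dx = 4;  ∫_0^1 -4*x^3 dx = -1;
  ∫_0^1 -4*x^2 dx = -4/3.
Sum: -2 + 4 − 1 − 4/3 = -1/3.
So RHS = -∫_0^1 v(x) φ(x) dx = 1/3.
LHS − RHS = -1/6 ≠ 0, so the identity fails.
(For a valid weak derivative the identity must hold for EVERY test function, in particular this one. The failure shows v is NOT the weak derivative of u.)
Correct weak derivative would be u'(x) = 6*x**2 - 4*x - 2.


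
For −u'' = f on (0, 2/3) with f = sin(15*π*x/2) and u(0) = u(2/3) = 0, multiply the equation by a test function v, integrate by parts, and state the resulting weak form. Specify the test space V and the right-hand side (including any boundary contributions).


V = H^1_0(0, 2/3) (so v(0) = v(2/3) = 0); weak form: ∫_0^2/3 u'v' dx = ∫_0^2/3 (sin(15*π*x/2)) v dx for all v ∈ V.

Multiply both sides by a test function v and integrate from 0 to 2/3:
  ∫_0^2/3 −u''(x) v(x) dx = ∫_0^2/3 f(x) v(x) dx.
Integrate the LHS by parts once:
  ∫_0^2/3 −u'' v dx = −[u'(x) v(x)]_0^2/3 + ∫_0^2/3 u'(x) v'(x) dx.
Thus ∫_0^2/3 u'(x) v'(x) dx = ∫_0^2/3 f(x) v(x) dx + [u'(x) v(x)]_0^2/3.
Choose V so that boundary terms are either known or forced to vanish.
u is Dirichlet: u(0) = u(2/3) = 0. Let V = H^1_0(0, 2/3); then v(0) = v(2/3) = 0, and [u' v]_0^2/3 = 0.
Weak formulation: find u (satisfying any essential BC) such that ∫_0^2/3 u'(x) v'(x) dx = ∫_0^2/3 f v dx for all v ∈ V.
Substituting f(x) = sin(15*π*x/2), the right-hand side is ∫_0^2/3 (sin(15*π*x/2)) v dx.


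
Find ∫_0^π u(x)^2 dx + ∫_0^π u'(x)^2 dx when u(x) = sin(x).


||u||_{H^1(0,π)}^2 = π

u'(x) = cos(x).
Expand u² and (u')² and integrate term by term on (0, π), using: for integers n ≥ 1, ∫_0^π sin²(nx) dx = ∫_0^π cos²(nx) dx = π/2; for n ≠ n', ∫_0^π sin(nx)sin(n'x) dx = ∫_0^π cos(nx)cos(n'x) dx = 0; and by product-to-sum, ∫_0^π sin(nx)cos(n'x) dx = ½∫_0^π [sin((n+n')x) + sin((n−n')x)] dx, which is 0 when n+n' is even and 2n/(n²−n'²) when n+n' is odd (it need not vanish on (0, π)).
  u² squared terms: (1)²·∫sin(x)² dx = 1·π/2 = π/2.
  So ∫_0^π u² dx = π/2.
  (u')² squared terms: (1)²·∫cos(x)² dx = 1·π/2 = π/2.
  So ∫_0^π (u')² dx = π/2.
||u||_{H^1}^2 = (π/2) + (π/2) = π.


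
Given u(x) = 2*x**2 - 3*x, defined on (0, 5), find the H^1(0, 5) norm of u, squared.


||u||_{H^1}^2 = 4235/3

The H^1 norm (squared) on an interval (0, L) is
  ||u||_{H^1}^2 = ∫_0^L u(x)^2 dx + ∫_0^L u'(x)^2 dx.
Compute u'(x) = 4*x - 3.
Then u(x)^2 = 4*x**4 - 12*x**3 + 9*x**2 and u'(x)^2 = 16*x**2 - 24*x + 9.
Integrate each monomial from 0 to 5 using ∫_0^5 c·x^n dx = c·5^(n+1)/(n+1):
  ∫_0^5 u(x)^2 dx = ∫_0^5 (4*x^4 - 12*x^3 + 9*x^2) dx. Term by term:
    ∫_0^5 4*x^4 dx = 2500;  ∫_0^5 -12*x^3 dx = -1875;  ∫_0^5 9*x^2 dx = 375.
  Sum: 2500 − 1875 + 375 = 1000.
  ∫_0^5 u'(x)^2 dx = ∫_0^5 (16*x^2 - 24*x + 9) dx. Term by term:
    ∫_0^5 16*x^2 dx = 2000/3;  ∫_0^5 -24*x dx = -300;  ∫_0^5 9 dx = 45.
  Sum: 2000/3 − 300 + 45 = 1235/3.
Adding: ||u||_{H^1}^2 = 1000 + 1235/3 = 4235/3.


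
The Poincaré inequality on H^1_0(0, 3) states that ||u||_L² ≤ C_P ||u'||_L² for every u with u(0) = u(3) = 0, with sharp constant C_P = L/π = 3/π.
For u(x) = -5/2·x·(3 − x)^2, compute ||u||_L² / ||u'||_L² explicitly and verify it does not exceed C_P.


||u||_L² / ||u'||_L² = 3*sqrt(14)/14 < C_P = 3/π.

u(x) = -5/2·x·(3 − x)^2, so u'(x) = 15*(1 - x)*(x - 3)/2.
u(x) = -5/2·x·(3 − x)^2 vanishes at x = 0 and x = 3, so u ∈ H^1_0(0, 3). Differentiate via the product rule and integrate the resulting polynomials term by term.
  ∫_0^3 u² dx = ∫_0^3 (25*x^6/4 - 75*x^5 + 675*x^4/2 - 675*x^3 + 2025*x^2/4) dx. Term by term:
    ∫_0^3 25*x^6/4 dx = 54675/28;  ∫_0^3 -75*x^5 dx = -18225/2;  ∫_0^3 675*x^4/2 dx = 32805/2;
    ∫_0^3 -675*x^3 dx = -54675/4;  ∫_0^3 2025*x^2/4 dx = 18225/4.
  Sum: 54675/28 − 18225/2 + 32805/2 − 54675/4 + 18225/4 = 3645/28.
  ∫_0^3 (u')² dx = ∫_0^3 (225*x^4/4 - 450*x^3 + 2475*x^2/2 - 1350*x + 2025/4) dx. Term by term:
    ∫_0^3 225*x^4/4 dx = 10935/4;  ∫_0^3 -450*x^3 dx = -18225/2;  ∫_0^3 2475*x^2/2 dx = 22275/2;
    ∫_0^3 -1350*x dx = -6075;  ∫_0^3 2025/4 dx = 6075/4.
  Sum: 10935/4 − 18225/2 + 22275/2 − 6075 + 6075/4 = 405/2.
∫_0^3 u² dx = 3645/28, so ||u||_L² = 27*sqrt(35)/14.
∫_0^3 (u')² dx = 405/2, so ||u'||_L² = 9*sqrt(10)/2.
Ratio ||u||_L² / ||u'||_L² = 3*sqrt(14)/14.
Sharp Poincaré constant on H^1_0(0, 3) is C_P = L/π = 3/π, achieved by sin(π/3·x).
A polynomial bump cannot attain the sharp Poincaré constant (only the first sine eigenfunction does), so the ratio is strictly less than C_P, consistent with ||u||_L² ≤ C_P ||u'||_L².


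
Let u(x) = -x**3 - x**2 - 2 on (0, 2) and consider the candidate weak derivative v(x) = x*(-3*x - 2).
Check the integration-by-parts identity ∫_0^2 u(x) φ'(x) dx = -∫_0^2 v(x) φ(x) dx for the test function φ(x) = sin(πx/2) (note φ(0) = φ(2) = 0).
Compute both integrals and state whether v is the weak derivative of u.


LHS = -96/π^3 + 32/π, RHS = -96/π^3 + 32/π. Yes, v = u' weakly.

u(x) = -x**3 - x**2 - 2, classical derivative u'(x) = -3*x**2 - 2*x.
φ(x) = sin(πx/2), so φ'(x) = π*cos(π*x/2)/2.
Note φ(0) = φ(2) = 0, so the boundary term u·φ vanishes.
LHS = ∫_0^2 u(x) φ'(x) dx = ∫_0^2 (-π*x^3*cos(π*x/2)/2 - π*x^2*cos(π*x/2)/2 - π*cos(π*x/2)) dx. Term by term:
  ∫_0^2 -π*cos(π*x/2) dx = 0;  ∫_0^2 -π*x^2*cos(π*x/2)/2 dx = 8/π;  ∫_0^2 -π*x^3*cos(π*x/2)/2 dx = -96/π^3 + 24/π.
Sum: 0 + 8/π + -96/π^3 + 24/π = -96/π^3 + 32/π.
So LHS = -96/π^3 + 32/π.
∫_0^2 v(x) φ(x) dx = ∫_0^2 (-3*x^2*sin(π*x/2) - 2*x*sin(π*x/2)) dx. Term by term:
  ∫_0^2 -3*x^2*sin(π*x/2) dx = -24/π + 96/π^3;  ∫_0^2 -2*x*sin(π*x/2) dx = -8/π.
Sum: -24/π + 96/π^3 − 8/π = -32/π + 96/π^3.
So RHS = -∫_0^2 v(x) φ(x) dx = -96/π^3 + 32/π.
LHS = RHS, so the identity holds for this test φ.
Moreover u is smooth here and v(x) = u'(x) = -3*x**2 - 2*x pointwise, so the identity holds for every test function. Hence v is the weak derivative of u.


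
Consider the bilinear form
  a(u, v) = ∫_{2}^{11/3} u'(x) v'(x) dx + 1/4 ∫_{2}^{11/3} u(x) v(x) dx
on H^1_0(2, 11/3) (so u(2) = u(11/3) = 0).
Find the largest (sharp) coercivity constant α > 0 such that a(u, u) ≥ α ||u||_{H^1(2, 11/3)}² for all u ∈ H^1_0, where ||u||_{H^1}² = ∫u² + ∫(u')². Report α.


α = (25 + 36*π^2)/(4*(25 + 9*π^2))

Coercivity of a(·,·) on H^1_0(2, 11/3) means a(u, u) ≥ α ||u||_{H^1}² for every u ∈ H^1_0.
The interval has length L = 5/3, and Poincaré/coercivity depend only on L. Here a(u, u) = ∫(u')² + (1/4)·∫u².
Here 0 < c = 1/4 < 1. The condition a(u,u) ≥ α||u||_{H^1}² reads (1−α)∫(u')² ≥ (α−c)∫u². Any admissible α is ≤ 1 (rapidly oscillating u have ∫u²/∫(u')² → 0), and α = 1 would force 0 ≥ (1−c)∫u², impossible since c < 1; so 1−α > 0. By the sharp Poincaré inequality on H^1_0 of an interval of length L, ∫(u')² ≥ (π/L)²∫u² with equality for the first sine mode sin(π(x−x₀)/L) (x₀ the left endpoint), so the inequality holds for all u iff (1−α)(π/L)² ≥ α − c, i.e. α ≤ ((π/L)² + c)/((π/L)² + 1) = (1 + c(L/π)²)/(1 + (L/π)²). With (π/L)² = 9*π^2/25 and c = 1/4, the largest admissible constant is α = ((π/L)² + c)/((π/L)² + 1).
Simplifying, α = (25 + 36*π^2)/(4*(25 + 9*π^2)).


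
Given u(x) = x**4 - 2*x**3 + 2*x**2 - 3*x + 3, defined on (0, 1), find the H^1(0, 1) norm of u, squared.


||u||_{H^1}^2 = 1013/126

The H^1 norm (squared) on an interval (0, L) is
  ||u||_{H^1}^2 = ∫_0^L u(x)^2 dx + ∫_0^L u'(x)^2 dx.
Compute u'(x) = 4*x**3 - 6*x**2 + 4*x - 3.
Then u(x)^2 = x**8 - 4*x**7 + 8*x**6 - 14*x**5 + 22*x**4 - 24*x**3 + 21*x**2 - 18*x + 9 and u'(x)^2 = 16*x**6 - 48*x**5 + 68*x**4 - 72*x**3 + 52*x**2 - 24*x + 9.
Integrate each monomial from 0 to 1 using ∫_0^1 c·x^n dx = c·1^(n+1)/(n+1):
  ∫_0^1 u(x)^2 dx = ∫_0^1 (x^8 - 4*x^7 + 8*x^6 - 14*x^5 + 22*x^4 - 24*x^3 + 21*x^2 - 18*x + 9) dx. Term by term:
    ∫_0^1 x^8 dx = 1/9;  ∫_0^1 -4*x^7 dx = -1/2;  ∫_0^1 8*x^6 dx = 8/7;
    ∫_0^1 -14*x^5 dx = -7/3;  ∫_0^1 22*x^4 dx = 22/5;  ∫_0^1 -24*x^3 dx = -6;
    ∫_0^1 21*x^2 dx = 7;  ∫_0^1 -18*x dx = -9;  ∫_0^1 9 dx = 9.
  Sum: 1/9 − 1/2 + 8/7 − 7/3 + 22/5 − 6 + 7 − 9 + 9 = 2407/630.
  ∫_0^1 u'(x)^2 dx = ∫_0^1 (16*x^6 - 48*x^5 + 68*x^4 - 72*x^3 + 52*x^2 - 24*x + 9) dx. Term by term:
    ∫_0^1 16*x^6 dx = 16/7;  ∫_0^1 -48*x^5 dx = -8;  ∫_0^1 68*x^4 dx = 68/5;
    ∫_0^1 -72*x^3 dx = -18;  ∫_0^1 52*x^2 dx = 52/3;  ∫_0^1 -24*x dx = -12;
    ∫_0^1 9 dx = 9.
  Sum: 16/7 − 8 + 68/5 − 18 + 52/3 − 12 + 9 = 443/105.
Adding: ||u||_{H^1}^2 = 2407/630 + 443/105 = 1013/126.


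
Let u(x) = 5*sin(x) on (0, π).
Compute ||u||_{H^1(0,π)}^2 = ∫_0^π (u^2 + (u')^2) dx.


||u||_{H^1(0,π)}^2 = 25*π

u'(x) = 5*cos(x).
Expand u² and (u')² and integrate term by term on (0, π), using: for integers n ≥ 1, ∫_0^π sin²(nx) dx = ∫_0^π cos²(nx) dx = π/2; for n ≠ n', ∫_0^π sin(nx)sin(n'x) dx = ∫_0^π cos(nx)cos(n'x) dx = 0; and by product-to-sum, ∫_0^π sin(nx)cos(n'x) dx = ½∫_0^π [sin((n+n')x) + sin((n−n')x)] dx, which is 0 when n+n' is even and 2n/(n²−n'²) when n+n' is odd (it need not vanish on (0, π)).
  u² squared terms: (5)²·∫sin(x)² dx = 25·π/2 = 25*π/2.
  So ∫_0^π u² dx = 25*π/2.
  (u')² squared terms: (5)²·∫cos(x)² dx = 25·π/2 = 25*π/2.
  So ∫_0^π (u')² dx = 25*π/2.
||u||_{H^1}^2 = (25*π/2) + (25*π/2) = 25*π.
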